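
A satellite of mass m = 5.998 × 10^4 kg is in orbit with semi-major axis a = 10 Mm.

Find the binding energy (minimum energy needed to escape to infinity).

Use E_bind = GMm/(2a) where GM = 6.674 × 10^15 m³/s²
a = 10 Mm = 1 × 10^7 m
GM = 6.674 × 10^15 m³/s²
m = 5.998 × 10^4 kg
GMm = 6.674 × 10^15 × 59980 = 4.00307 × 10^20 m³·kg/s²
2a = 2 × 10^7 m
E_bind = GMm/(2a) = 2.00153 × 10^13 J ≈ 20.02 TJ

Final answer: 20.02 TJ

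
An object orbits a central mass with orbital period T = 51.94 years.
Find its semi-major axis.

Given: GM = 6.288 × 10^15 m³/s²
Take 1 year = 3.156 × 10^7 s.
T = 51.94 years = 1.63923 × 10^9 s
GM = 6.288 × 10^15 m³/s²
Kepler's third law: a³ = GM T² / (4π²)
T² = 2.68706 × 10^18 s²
a³ = (6.288 × 10^15) × (2.68706 × 10^18) / (4π²) = 4.27987 × 10^32 m³
a = (a³)^(1/3) = 7.53605 × 10^10 m ≈ 7.536 × 10^10 m

Final answer: 7.536 × 10^10 m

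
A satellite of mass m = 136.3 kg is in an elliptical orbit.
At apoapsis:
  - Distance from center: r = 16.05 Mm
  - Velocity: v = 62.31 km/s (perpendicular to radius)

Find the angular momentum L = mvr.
r = 16.05 Mm = 1.605 × 10^7 m
v = 62.31 km/s = 62310 m/s
vr = 62310 × 1.605 × 10^7 = 1.00008 × 10^12 m²/s
L = m × vr = 136.3 × 1.00008 × 10^12 = 1.3631 × 10^14 kg·m²/s ≈ 1.363 × 10^14 kg·m²/s

Final answer: L = 1.363 × 10^14 kg·m²/s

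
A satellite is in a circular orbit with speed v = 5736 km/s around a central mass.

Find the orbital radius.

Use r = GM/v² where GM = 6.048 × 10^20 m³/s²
v = 5736 km/s = 5.736 × 10^6 m/s
GM = 6.048 × 10^20 m³/s²
v² = 3.29017 × 10^13 m²/s²
r = GM/v² = (6.048 × 10^20) / (3.29017 × 10^13) = 1.8382 × 10^7 m ≈ 1.838 × 10^7 m

Final answer: 1.838 × 10^7 m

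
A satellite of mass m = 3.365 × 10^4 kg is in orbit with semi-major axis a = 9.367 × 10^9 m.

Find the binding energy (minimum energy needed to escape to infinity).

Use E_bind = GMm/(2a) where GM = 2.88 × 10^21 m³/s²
a = 9.367 × 10^9 m
GM = 2.88 × 10^21 m³/s²
m = 3.365 × 10^4 kg
GMm = 2.88 × 10^21 × 33650 = 9.6912 × 10^25 m³·kg/s²
2a = 1.8734 × 10^10 m
E_bind = GMm/(2a) = 5.17305 × 10^15 J ≈ 5.173 PJ

Final answer: 5.173 PJ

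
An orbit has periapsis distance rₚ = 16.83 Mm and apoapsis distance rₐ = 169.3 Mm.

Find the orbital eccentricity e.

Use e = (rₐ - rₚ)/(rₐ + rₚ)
rₚ = 16.83 Mm = 1.683 × 10^7 m
rₐ = 169.3 Mm = 1.693 × 10^8 m
rₐ − rₚ = 1.5247 × 10^8 m
rₐ + rₚ = 1.8613 × 10^8 m
e = (rₐ − rₚ)/(rₐ + rₚ) = 0.819159

Final answer: e = 0.8192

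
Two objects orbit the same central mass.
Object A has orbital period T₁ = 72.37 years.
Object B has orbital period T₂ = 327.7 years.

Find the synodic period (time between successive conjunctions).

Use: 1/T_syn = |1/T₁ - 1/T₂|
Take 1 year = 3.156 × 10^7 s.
T₁ = 72.37 years = 2.284 × 10^9 s
T₂ = 327.7 years = 1.03422 × 10^10 s
1/T₁ = 4.37829 × 10^-10 s⁻¹
1/T₂ = 9.66911 × 10^-11 s⁻¹
|1/T₁ − 1/T₂| = 3.41138 × 10^-10 s⁻¹
T_syn = 1 / |1/T₁ − 1/T₂| = 2.93137 × 10^9 s ≈ 92.88 years

Final answer: T_syn = 92.88 years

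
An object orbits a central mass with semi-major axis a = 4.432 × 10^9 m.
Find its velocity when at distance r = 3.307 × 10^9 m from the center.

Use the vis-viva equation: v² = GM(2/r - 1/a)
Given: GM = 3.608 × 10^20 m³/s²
a = 4.432 × 10^9 m
r = 3.307 × 10^9 m
GM = 3.608 × 10^20 m³/s²
2/r − 1/a = 6.04778 × 10^-10 − 2.25632 × 10^-10 = 3.79146 × 10^-10 m⁻¹
v² = GM (2/r − 1/a) = 1.36796 × 10^11 m²/s²
v = 369859 m/s ≈ 369.9 km/s

Final answer: 369.9 km/s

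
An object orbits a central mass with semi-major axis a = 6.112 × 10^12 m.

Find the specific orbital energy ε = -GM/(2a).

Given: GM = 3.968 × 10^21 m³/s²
a = 6.112 × 10^12 m
GM = 3.968 × 10^21 m³/s²
2a = 1.2224 × 10^13 m
ε = −GM/(2a) = -3.24607 × 10^8 J/kg ≈ -324.6 MJ/kg

Final answer: -324.6 MJ/kg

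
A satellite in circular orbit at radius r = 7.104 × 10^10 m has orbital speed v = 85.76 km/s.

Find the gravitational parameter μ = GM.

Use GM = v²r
r = 7.104 × 10^10 m
v = 85.76 km/s = 85760 m/s
v² = 7.35478 × 10^9 m²/s²
GM = v²r = 7.35478 × 10^9 × 7.104 × 10^10 = 5.22483 × 10^20 m³/s²
GM ≈ 5.225 × 10^20 m³/s²

Final answer: GM = 5.225 × 10^20 m³/s²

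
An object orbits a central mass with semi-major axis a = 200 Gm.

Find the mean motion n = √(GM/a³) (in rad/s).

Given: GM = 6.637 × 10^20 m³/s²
a = 200 Gm = 2 × 10^11 m
GM = 6.637 × 10^20 m³/s²
a³ = 8 × 10^33 m³
GM/a³ = (6.637 × 10^20) / (8 × 10^33) = 8.29625 × 10^-14 s⁻²
n = √(GM/a³) = 2.88032 × 10^-7 rad/s ≈ 2.88 × 10^-7 rad/s

Final answer: n = 2.88 × 10^-7 rad/s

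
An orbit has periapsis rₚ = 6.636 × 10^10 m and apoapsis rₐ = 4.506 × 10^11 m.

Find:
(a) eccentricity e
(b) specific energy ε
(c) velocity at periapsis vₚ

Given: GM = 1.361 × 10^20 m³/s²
rₚ = 6.636 × 10^10 m
rₐ = 4.506 × 10^11 m
GM = 1.361 × 10^20 m³/s²
a = (rₚ + rₐ)/2 = 2.5848 × 10^11 m
e = (rₐ − rₚ)/(rₐ + rₚ) = (3.8424 × 10^11) / (5.1696 × 10^11) = 0.743268
(a) e = 0.743268 ≈ 0.7433
(b) 2a = 5.1696 × 10^11 m;  ε = −GM/(2a) = -2.6327 × 10^8 J/kg ≈ -263.3 MJ/kg
(c) vₚ² = GM (2/rₚ − 1/a) = 1.361 × 10^20 × (3.01386 × 10^-11 − 3.86877 × 10^-12) = 3.57533 × 10^9 m²/s²;  vₚ = 59794.1 m/s ≈ 59.79 km/s

Final answer:
(a) eccentricity e = 0.7433
(b) specific energy ε = -263.3 MJ/kg
(c) velocity at periapsis vₚ = 59.79 km/s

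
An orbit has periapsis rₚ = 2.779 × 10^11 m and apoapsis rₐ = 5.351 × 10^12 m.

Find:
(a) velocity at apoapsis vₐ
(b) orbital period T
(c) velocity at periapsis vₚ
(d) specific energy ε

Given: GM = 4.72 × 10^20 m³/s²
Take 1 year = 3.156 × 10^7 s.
rₚ = 2.779 × 10^11 m
rₐ = 5.351 × 10^12 m
GM = 4.72 × 10^20 m³/s²
a = (rₚ + rₐ)/2 = 2.81445 × 10^12 m
e = (rₐ − rₚ)/(rₐ + rₚ) = (5.0731 × 10^12) / (5.6289 × 10^12) = 0.90126
(a) vₐ² = GM (2/rₐ − 1/a) = 4.72 × 10^20 × (3.73762 × 10^-13 − 3.55309 × 10^-13) = 8.70968 × 10^6 m²/s²;  vₐ = 2951.22 m/s ≈ 2.951 km/s
(b) a³ = 2.22936 × 10^37 m³;  T = 2π √(a³/GM) = 2π × 2.1733 × 10^8 s = 1.36552 × 10^9 s ≈ 43.27 years
(c) vₚ² = GM (2/rₚ − 1/a) = 4.72 × 10^20 × (7.19683 × 10^-12 − 3.55309 × 10^-13) = 3.2292 × 10^9 m²/s²;  vₚ = 56826 m/s ≈ 56.83 km/s
(d) 2a = 5.6289 × 10^12 m;  ε = −GM/(2a) = -8.3853 × 10^7 J/kg ≈ -83.85 MJ/kg

Final answer:
(a) velocity at apoapsis vₐ = 2.951 km/s
(b) orbital period T = 43.27 years
(c) velocity at periapsis vₚ = 56.83 km/s
(d) specific energy ε = -83.85 MJ/kg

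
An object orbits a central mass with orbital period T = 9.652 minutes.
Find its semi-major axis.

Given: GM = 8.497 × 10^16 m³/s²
T = 9.652 minutes = 579.12 s
GM = 8.497 × 10^16 m³/s²
Kepler's third law: a³ = GM T² / (4π²)
T² = 335380 s²
a³ = (8.497 × 10^16) × 335380 / (4π²) = 7.21843 × 10^20 m³
a = (a³)^(1/3) = 8.97045 × 10^6 m ≈ 8.97 × 10^6 m

Final answer: 8.97 × 10^6 m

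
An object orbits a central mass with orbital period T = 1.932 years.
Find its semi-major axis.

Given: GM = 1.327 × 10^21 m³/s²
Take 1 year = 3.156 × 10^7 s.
T = 1.932 years = 6.09739 × 10^7 s
GM = 1.327 × 10^21 m³/s²
Kepler's third law: a³ = GM T² / (4π²)
T² = 3.71782 × 10^15 s²
a³ = (1.327 × 10^21) × (3.71782 × 10^15) / (4π²) = 1.24968 × 10^35 m³
a = (a³)^(1/3) = 4.99958 × 10^11 m ≈ 500 Gm

Final answer: 500 Gm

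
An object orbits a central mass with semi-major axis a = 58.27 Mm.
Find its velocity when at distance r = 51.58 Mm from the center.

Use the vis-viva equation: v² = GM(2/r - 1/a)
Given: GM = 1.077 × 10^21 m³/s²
a = 58.27 Mm = 5.827 × 10^7 m
r = 51.58 Mm = 5.158 × 10^7 m
GM = 1.077 × 10^21 m³/s²
2/r − 1/a = 3.87747 × 10^-8 − 1.71615 × 10^-8 = 2.16132 × 10^-8 m⁻¹
v² = GM (2/r − 1/a) = 2.32774 × 10^13 m²/s²
v = 4.82467 × 10^6 m/s ≈ 4825 km/s

Final answer: 4825 km/s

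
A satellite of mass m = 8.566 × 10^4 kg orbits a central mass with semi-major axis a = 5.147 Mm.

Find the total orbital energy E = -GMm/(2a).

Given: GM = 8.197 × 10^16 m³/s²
a = 5.147 Mm = 5.147 × 10^6 m
GM = 8.197 × 10^16 m³/s²
2a = 1.0294 × 10^7 m
GMm = 8.197 × 10^16 × 85660 = 7.02155 × 10^21 m³·kg/s²
E = −GMm/(2a) = -6.82101 × 10^14 J ≈ -682.1 TJ

Final answer: -682.1 TJ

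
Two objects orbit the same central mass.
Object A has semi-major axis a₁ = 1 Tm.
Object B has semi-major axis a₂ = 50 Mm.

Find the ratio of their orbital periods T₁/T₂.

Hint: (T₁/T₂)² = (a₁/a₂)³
a₁ = 1 Tm = 1 × 10^12 m
a₂ = 50 Mm = 5 × 10^7 m
a₁/a₂ = 20000
T₁/T₂ = (a₁/a₂)^(3/2) = (20000)^1.5 = 2.82843 × 10^6

Final answer: T₁/T₂ = 2.828 × 10^6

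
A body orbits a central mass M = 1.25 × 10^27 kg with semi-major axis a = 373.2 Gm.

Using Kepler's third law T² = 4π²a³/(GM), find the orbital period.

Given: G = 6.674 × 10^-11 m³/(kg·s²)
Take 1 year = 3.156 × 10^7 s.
M = 1.25 × 10^27 kg
GM = G × M = 6.674 × 10^-11 × 1.25 × 10^27 = 8.3425 × 10^16 m³/s²
a = 373.2 Gm = 3.732 × 10^11 m
a³ = 5.19786 × 10^34 m³
T = 2π √(a³/GM) = 2π √((5.19786 × 10^34) / (8.3425 × 10^16)) = 2π × 7.8934 × 10^8 s
T = 4.95957 × 10^9 s ≈ 157.1 years

Final answer: 157.1 years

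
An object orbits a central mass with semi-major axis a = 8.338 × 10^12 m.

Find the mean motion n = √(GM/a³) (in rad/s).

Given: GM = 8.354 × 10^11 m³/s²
a = 8.338 × 10^12 m
GM = 8.354 × 10^11 m³/s²
a³ = 5.79676 × 10^38 m³
GM/a³ = (8.354 × 10^11) / (5.79676 × 10^38) = 1.44115 × 10^-27 s⁻²
n = √(GM/a³) = 3.79625 × 10^-14 rad/s ≈ 3.796 × 10^-14 rad/s

Final answer: n = 3.796 × 10^-14 rad/s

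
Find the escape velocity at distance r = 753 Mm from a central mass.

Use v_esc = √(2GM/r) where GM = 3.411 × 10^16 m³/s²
r = 753 Mm = 7.53 × 10^8 m
GM = 3.411 × 10^16 m³/s²
2GM/r = 2 × (3.411 × 10^16) / (7.53 × 10^8) = 9.05976 × 10^7 m²/s²
v_esc = √(2GM/r) = 9518.28 m/s ≈ 9.518 km/s

Final answer: 9.518 km/s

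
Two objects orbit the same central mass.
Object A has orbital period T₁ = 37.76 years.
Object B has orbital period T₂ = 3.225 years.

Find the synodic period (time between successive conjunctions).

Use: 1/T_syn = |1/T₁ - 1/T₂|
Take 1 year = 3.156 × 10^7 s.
T₁ = 37.76 years = 1.19171 × 10^9 s
T₂ = 3.225 years = 1.01781 × 10^8 s
1/T₁ = 8.39133 × 10^-10 s⁻¹
1/T₂ = 9.82502 × 10^-9 s⁻¹
|1/T₁ − 1/T₂| = 8.98588 × 10^-9 s⁻¹
T_syn = 1 / |1/T₁ − 1/T₂| = 1.11286 × 10^8 s ≈ 3.526 years

Final answer: T_syn = 3.526 years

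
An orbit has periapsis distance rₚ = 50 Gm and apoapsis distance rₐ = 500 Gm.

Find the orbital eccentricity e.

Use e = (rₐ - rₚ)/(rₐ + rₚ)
rₚ = 50 Gm = 5 × 10^10 m
rₐ = 500 Gm = 5 × 10^11 m
rₐ − rₚ = 4.5 × 10^11 m
rₐ + rₚ = 5.5 × 10^11 m
e = (rₐ − rₚ)/(rₐ + rₚ) = 0.818182

Final answer: e = 0.8182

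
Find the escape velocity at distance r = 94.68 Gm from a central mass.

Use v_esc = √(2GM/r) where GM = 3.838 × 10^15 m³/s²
r = 94.68 Gm = 9.468 × 10^10 m
GM = 3.838 × 10^15 m³/s²
2GM/r = 2 × (3.838 × 10^15) / (9.468 × 10^10) = 81073.1 m²/s²
v_esc = √(2GM/r) = 284.733 m/s ≈ 284.7 m/s

Final answer: 284.7 m/s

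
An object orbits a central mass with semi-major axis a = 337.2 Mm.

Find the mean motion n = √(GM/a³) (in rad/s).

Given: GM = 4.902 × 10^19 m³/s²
a = 337.2 Mm = 3.372 × 10^8 m
GM = 4.902 × 10^19 m³/s²
a³ = 3.83409 × 10^25 m³
GM/a³ = (4.902 × 10^19) / (3.83409 × 10^25) = 1.27853 × 10^-6 s⁻²
n = √(GM/a³) = 0.00113072 rad/s ≈ 0.001131 rad/s

Final answer: n = 0.001131 rad/s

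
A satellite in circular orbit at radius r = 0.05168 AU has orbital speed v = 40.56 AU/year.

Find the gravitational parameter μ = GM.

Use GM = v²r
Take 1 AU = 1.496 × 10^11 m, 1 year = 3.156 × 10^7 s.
r = 0.05168 AU = 7.73133 × 10^9 m
v = 40.56 AU/year = 192262 m/s
v² = 3.69645 × 10^10 m²/s²
GM = v²r = 3.69645 × 10^10 × 7.73133 × 10^9 = 2.85785 × 10^20 m³/s²
GM ≈ 2.858 × 10^20 m³/s²

Final answer: GM = 2.858 × 10^20 m³/s²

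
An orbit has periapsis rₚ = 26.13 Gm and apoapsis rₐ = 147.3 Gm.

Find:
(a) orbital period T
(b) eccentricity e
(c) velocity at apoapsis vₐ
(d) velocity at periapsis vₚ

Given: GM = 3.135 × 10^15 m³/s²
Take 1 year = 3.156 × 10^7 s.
rₚ = 26.13 Gm = 2.613 × 10^10 m
rₐ = 147.3 Gm = 1.473 × 10^11 m
GM = 3.135 × 10^15 m³/s²
a = (rₚ + rₐ)/2 = 8.6715 × 10^10 m
e = (rₐ − rₚ)/(rₐ + rₚ) = (1.2117 × 10^11) / (1.7343 × 10^11) = 0.698668
(a) a³ = 6.52053 × 10^32 m³;  T = 2π √(a³/GM) = 2π × 4.56061 × 10^8 s = 2.86551 × 10^9 s ≈ 90.8 years
(b) e = 0.698668 ≈ 0.6987
(c) vₐ² = GM (2/rₐ − 1/a) = 3.135 × 10^15 × (1.35777 × 10^-11 − 1.1532 × 10^-11) = 6413.28 m²/s²;  vₐ = 80.0829 m/s ≈ 80.08 m/s
(d) vₚ² = GM (2/rₚ − 1/a) = 3.135 × 10^15 × (7.65404 × 10^-11 − 1.1532 × 10^-11) = 203801 m²/s²;  vₚ = 451.443 m/s ≈ 451.4 m/s

Final answer:
(a) orbital period T = 90.8 years
(b) eccentricity e = 0.6987
(c) velocity at apoapsis vₐ = 80.08 m/s
(d) velocity at periapsis vₚ = 451.4 m/s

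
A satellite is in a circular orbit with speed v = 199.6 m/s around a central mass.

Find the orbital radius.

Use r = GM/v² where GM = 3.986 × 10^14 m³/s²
v = 199.6 m/s
GM = 3.986 × 10^14 m³/s²
v² = 39840.2 m²/s²
r = GM/v² = (3.986 × 10^14) / 39840.2 = 1.0005 × 10^10 m ≈ 10 Gm

Final answer: 10 Gm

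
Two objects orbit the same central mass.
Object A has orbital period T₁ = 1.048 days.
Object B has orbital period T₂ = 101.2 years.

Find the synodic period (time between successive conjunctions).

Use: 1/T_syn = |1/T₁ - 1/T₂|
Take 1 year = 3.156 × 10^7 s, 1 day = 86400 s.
T₁ = 1.048 days = 90547.2 s
T₂ = 101.2 years = 3.19387 × 10^9 s
1/T₁ = 1.1044 × 10^-5 s⁻¹
1/T₂ = 3.131 × 10^-10 s⁻¹
|1/T₁ − 1/T₂| = 1.10437 × 10^-5 s⁻¹
T_syn = 1 / |1/T₁ − 1/T₂| = 90549.8 s ≈ 1.048 days

Final answer: T_syn = 1.048 days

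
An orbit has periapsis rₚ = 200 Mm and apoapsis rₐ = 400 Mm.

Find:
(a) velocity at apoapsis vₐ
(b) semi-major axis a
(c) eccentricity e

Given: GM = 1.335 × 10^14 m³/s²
rₚ = 200 Mm = 2 × 10^8 m
rₐ = 400 Mm = 4 × 10^8 m
GM = 1.335 × 10^14 m³/s²
a = (rₚ + rₐ)/2 = 3 × 10^8 m
e = (rₐ − rₚ)/(rₐ + rₚ) = (2 × 10^8) / (6 × 10^8) = 0.333333
(a) vₐ² = GM (2/rₐ − 1/a) = 1.335 × 10^14 × (5 × 10^-9 − 3.33333 × 10^-9) = 222500 m²/s²;  vₐ = 471.699 m/s ≈ 471.7 m/s
(b) a = 3 × 10^8 m ≈ 300 Mm
(c) e = 0.333333 ≈ 0.3333

Final answer:
(a) velocity at apoapsis vₐ = 471.7 m/s
(b) semi-major axis a = 300 Mm
(c) eccentricity e = 0.3333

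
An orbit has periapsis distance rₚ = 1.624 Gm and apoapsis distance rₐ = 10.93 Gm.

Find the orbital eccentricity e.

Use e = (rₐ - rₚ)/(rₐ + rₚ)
rₚ = 1.624 Gm = 1.624 × 10^9 m
rₐ = 10.93 Gm = 1.093 × 10^10 m
rₐ − rₚ = 9.306 × 10^9 m
rₐ + rₚ = 1.2554 × 10^10 m
e = (rₐ − rₚ)/(rₐ + rₚ) = 0.741278

Final answer: e = 0.7413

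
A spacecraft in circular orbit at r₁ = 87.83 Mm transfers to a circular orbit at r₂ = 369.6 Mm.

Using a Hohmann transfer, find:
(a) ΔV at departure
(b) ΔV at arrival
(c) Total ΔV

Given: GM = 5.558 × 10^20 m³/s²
r₁ = 87.83 Mm = 8.783 × 10^7 m
r₂ = 369.6 Mm = 3.696 × 10^8 m
GM = 5.558 × 10^20 m³/s²
Transfer ellipse: a_t = (r₁ + r₂)/2 = 2.28715 × 10^8 m
Circular speed at r₁: v₁ = √(GM/r₁) = 2.51558 × 10^6 m/s
Transfer speed at r₁ (periapsis): v₁ₜ = √(GM(2/r₁ − 1/a_t)) = 3.19784 × 10^6 m/s
(a) ΔV₁ = v₁ₜ − v₁ = 682260 m/s ≈ 682.3 km/s
Circular speed at r₂: v₂ = √(GM/r₂) = 1.22629 × 10^6 m/s
Transfer speed at r₂ (apoapsis): v₂ₜ = √(GM(2/r₂ − 1/a_t)) = 759919 m/s
(b) ΔV₂ = v₂ − v₂ₜ = 466371 m/s ≈ 466.4 km/s
(c) ΔV_total = ΔV₁ + ΔV₂ = 1.14863 × 10^6 m/s ≈ 1149 km/s

Final answer:
(a) ΔV₁ = 682.3 km/s
(b) ΔV₂ = 466.4 km/s
(c) ΔV_total = 1149 km/s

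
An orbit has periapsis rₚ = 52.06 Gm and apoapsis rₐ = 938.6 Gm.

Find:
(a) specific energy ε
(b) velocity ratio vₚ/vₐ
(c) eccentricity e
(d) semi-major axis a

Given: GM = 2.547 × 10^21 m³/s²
rₚ = 52.06 Gm = 5.206 × 10^10 m
rₐ = 938.6 Gm = 9.386 × 10^11 m
GM = 2.547 × 10^21 m³/s²
a = (rₚ + rₐ)/2 = 4.9533 × 10^11 m
e = (rₐ − rₚ)/(rₐ + rₚ) = (8.8654 × 10^11) / (9.9066 × 10^11) = 0.894898
(a) 2a = 9.9066 × 10^11 m;  ε = −GM/(2a) = -2.57101 × 10^9 J/kg ≈ -2.571 GJ/kg
(b) vₚ/vₐ = rₐ/rₚ (angular momentum) = (9.386 × 10^11) / (5.206 × 10^10) = 18.0292 ≈ 18.03
(c) e = 0.894898 ≈ 0.8949
(d) a = 4.9533 × 10^11 m ≈ 495.3 Gm

Final answer:
(a) specific energy ε = -2.571 GJ/kg
(b) velocity ratio vₚ/vₐ = 18.03
(c) eccentricity e = 0.8949
(d) semi-major axis a = 495.3 Gm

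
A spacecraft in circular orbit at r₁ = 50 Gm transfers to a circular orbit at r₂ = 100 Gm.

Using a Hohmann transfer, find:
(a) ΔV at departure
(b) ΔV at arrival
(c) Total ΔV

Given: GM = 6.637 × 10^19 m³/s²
r₁ = 50 Gm = 5 × 10^10 m
r₂ = 100 Gm = 1 × 10^11 m
GM = 6.637 × 10^19 m³/s²
Transfer ellipse: a_t = (r₁ + r₂)/2 = 7.5 × 10^10 m
Circular speed at r₁: v₁ = √(GM/r₁) = 36433.5 m/s
Transfer speed at r₁ (periapsis): v₁ₜ = √(GM(2/r₁ − 1/a_t)) = 42069.8 m/s
(a) ΔV₁ = v₁ₜ − v₁ = 5636.28 m/s ≈ 5.636 km/s
Circular speed at r₂: v₂ = √(GM/r₂) = 25762.4 m/s
Transfer speed at r₂ (apoapsis): v₂ₜ = √(GM(2/r₂ − 1/a_t)) = 21034.9 m/s
(b) ΔV₂ = v₂ − v₂ₜ = 4727.48 m/s ≈ 4.727 km/s
(c) ΔV_total = ΔV₁ + ΔV₂ = 10363.8 m/s ≈ 10.36 km/s

Final answer:
(a) ΔV₁ = 5.636 km/s
(b) ΔV₂ = 4.727 km/s
(c) ΔV_total = 10.36 km/s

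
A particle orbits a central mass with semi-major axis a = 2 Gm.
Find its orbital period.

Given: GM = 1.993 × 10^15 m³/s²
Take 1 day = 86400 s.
a = 2 Gm = 2 × 10^9 m
GM = 1.993 × 10^15 m³/s²
a³ = 8 × 10^27 m³
T = 2π √(a³/GM) = 2π √((8 × 10^27) / (1.993 × 10^15)) = 2π × 2.00351 × 10^6 s
T = 1.25884 × 10^7 s ≈ 145.7 days

Final answer: 145.7 days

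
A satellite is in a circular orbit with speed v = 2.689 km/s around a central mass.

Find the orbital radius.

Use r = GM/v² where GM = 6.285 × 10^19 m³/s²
v = 2.689 km/s = 2689 m/s
GM = 6.285 × 10^19 m³/s²
v² = 7.23072 × 10^6 m²/s²
r = GM/v² = (6.285 × 10^19) / (7.23072 × 10^6) = 8.69208 × 10^12 m ≈ 8.692 × 10^12 m

Final answer: 8.692 × 10^12 m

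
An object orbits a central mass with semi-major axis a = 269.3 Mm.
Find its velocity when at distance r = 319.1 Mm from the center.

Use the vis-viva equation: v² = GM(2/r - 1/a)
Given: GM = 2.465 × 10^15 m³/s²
a = 269.3 Mm = 2.693 × 10^8 m
r = 319.1 Mm = 3.191 × 10^8 m
GM = 2.465 × 10^15 m³/s²
2/r − 1/a = 6.26763 × 10^-9 − 3.71333 × 10^-9 = 2.5543 × 10^-9 m⁻¹
v² = GM (2/r − 1/a) = 6.29634 × 10^6 m²/s²
v = 2509.25 m/s ≈ 2.509 km/s

Final answer: 2.509 km/s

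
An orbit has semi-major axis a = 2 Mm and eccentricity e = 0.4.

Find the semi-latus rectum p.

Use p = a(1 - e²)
a = 2 Mm = 2 × 10^6 m
e = 0.4,  e² = 0.16,  1 − e² = 0.84
p = a(1 − e²) = 2 × 10^6 m × 0.84 = 1.68 × 10^6 m ≈ 1.68 Mm

Final answer: p = 1.68 Mm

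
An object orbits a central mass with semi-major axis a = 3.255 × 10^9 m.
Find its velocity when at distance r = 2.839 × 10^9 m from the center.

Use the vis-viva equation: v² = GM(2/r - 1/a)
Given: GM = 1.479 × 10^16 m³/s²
a = 3.255 × 10^9 m
r = 2.839 × 10^9 m
GM = 1.479 × 10^16 m³/s²
2/r − 1/a = 7.04473 × 10^-10 − 3.0722 × 10^-10 = 3.97254 × 10^-10 m⁻¹
v² = GM (2/r − 1/a) = 5.87538 × 10^6 m²/s²
v = 2423.92 m/s ≈ 2.424 km/s

Final answer: 2.424 km/s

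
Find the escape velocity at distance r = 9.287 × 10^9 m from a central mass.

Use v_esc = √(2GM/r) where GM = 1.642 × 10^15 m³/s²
r = 9.287 × 10^9 m
GM = 1.642 × 10^15 m³/s²
2GM/r = 2 × (1.642 × 10^15) / (9.287 × 10^9) = 353613 m²/s²
v_esc = √(2GM/r) = 594.653 m/s ≈ 594.7 m/s

Final answer: 594.7 m/s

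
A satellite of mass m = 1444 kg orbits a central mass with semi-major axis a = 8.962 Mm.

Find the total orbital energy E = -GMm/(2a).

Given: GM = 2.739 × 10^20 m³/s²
a = 8.962 Mm = 8.962 × 10^6 m
GM = 2.739 × 10^20 m³/s²
2a = 1.7924 × 10^7 m
GMm = 2.739 × 10^20 × 1444 = 3.95512 × 10^23 m³·kg/s²
E = −GMm/(2a) = -2.2066 × 10^16 J ≈ -22.07 PJ

Final answer: -22.07 PJ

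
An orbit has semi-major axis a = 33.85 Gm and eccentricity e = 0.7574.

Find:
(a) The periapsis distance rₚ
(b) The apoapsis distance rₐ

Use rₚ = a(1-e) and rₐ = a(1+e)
a = 33.85 Gm = 3.385 × 10^10 m
e = 0.7574:  1 − e = 0.2426,  1 + e = 1.7574
(a) rₚ = a(1 − e) = 3.385 × 10^10 m × 0.2426 = 8.21201 × 10^9 m ≈ 8.212 Gm
(b) rₐ = a(1 + e) = 3.385 × 10^10 m × 1.7574 = 5.9488 × 10^10 m ≈ 59.49 Gm

Final answer:
(a) rₚ = 8.212 Gm
(b) rₐ = 59.49 Gm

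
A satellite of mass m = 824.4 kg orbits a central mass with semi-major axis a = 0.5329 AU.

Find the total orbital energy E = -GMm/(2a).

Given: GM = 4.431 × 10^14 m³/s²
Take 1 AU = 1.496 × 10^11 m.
a = 0.5329 AU = 7.97218 × 10^10 m
GM = 4.431 × 10^14 m³/s²
2a = 1.59444 × 10^11 m
GMm = 4.431 × 10^14 × 824.4 = 3.65292 × 10^17 m³·kg/s²
E = −GMm/(2a) = -2.29104 × 10^6 J ≈ -2.291 MJ

Final answer: -2.291 MJ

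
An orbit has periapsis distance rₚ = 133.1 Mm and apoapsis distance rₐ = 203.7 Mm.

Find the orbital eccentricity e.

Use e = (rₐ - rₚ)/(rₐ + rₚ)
rₚ = 133.1 Mm = 1.331 × 10^8 m
rₐ = 203.7 Mm = 2.037 × 10^8 m
rₐ − rₚ = 7.06 × 10^7 m
rₐ + rₚ = 3.368 × 10^8 m
e = (rₐ − rₚ)/(rₐ + rₚ) = 0.20962

Final answer: e = 0.2096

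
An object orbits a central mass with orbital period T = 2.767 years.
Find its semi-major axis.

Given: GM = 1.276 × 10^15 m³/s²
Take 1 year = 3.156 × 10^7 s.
T = 2.767 years = 8.73265 × 10^7 s
GM = 1.276 × 10^15 m³/s²
Kepler's third law: a³ = GM T² / (4π²)
T² = 7.62592 × 10^15 s²
a³ = (1.276 × 10^15) × (7.62592 × 10^15) / (4π²) = 2.46481 × 10^29 m³
a = (a³)^(1/3) = 6.26991 × 10^9 m ≈ 6.27 Gm

Final answer: 6.27 Gm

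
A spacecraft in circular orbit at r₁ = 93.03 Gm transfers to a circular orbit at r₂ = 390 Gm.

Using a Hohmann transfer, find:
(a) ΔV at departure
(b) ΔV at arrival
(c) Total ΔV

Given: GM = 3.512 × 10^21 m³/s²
r₁ = 93.03 Gm = 9.303 × 10^10 m
r₂ = 390 Gm = 3.9 × 10^11 m
GM = 3.512 × 10^21 m³/s²
Transfer ellipse: a_t = (r₁ + r₂)/2 = 2.41515 × 10^11 m
Circular speed at r₁: v₁ = √(GM/r₁) = 194297 m/s
Transfer speed at r₁ (periapsis): v₁ₜ = √(GM(2/r₁ − 1/a_t)) = 246903 m/s
(a) ΔV₁ = v₁ₜ − v₁ = 52605.9 m/s ≈ 52.61 km/s
Circular speed at r₂: v₂ = √(GM/r₂) = 94895.4 m/s
Transfer speed at r₂ (apoapsis): v₂ₜ = √(GM(2/r₂ − 1/a_t)) = 58895.8 m/s
(b) ΔV₂ = v₂ − v₂ₜ = 35999.5 m/s ≈ 36 km/s
(c) ΔV_total = ΔV₁ + ΔV₂ = 88605.5 m/s ≈ 88.61 km/s

Final answer:
(a) ΔV₁ = 52.61 km/s
(b) ΔV₂ = 36 km/s
(c) ΔV_total = 88.61 km/s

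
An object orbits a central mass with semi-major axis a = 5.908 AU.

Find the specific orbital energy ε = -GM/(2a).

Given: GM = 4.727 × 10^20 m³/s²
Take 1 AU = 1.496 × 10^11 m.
a = 5.908 AU = 8.83837 × 10^11 m
GM = 4.727 × 10^20 m³/s²
2a = 1.76767 × 10^12 m
ε = −GM/(2a) = -2.67414 × 10^8 J/kg ≈ -267.4 MJ/kg

Final answer: -267.4 MJ/kg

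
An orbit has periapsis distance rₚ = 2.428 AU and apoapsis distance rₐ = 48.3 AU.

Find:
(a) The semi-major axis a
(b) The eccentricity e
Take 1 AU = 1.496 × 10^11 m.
rₚ = 2.428 AU = 3.63229 × 10^11 m
rₐ = 48.3 AU = 7.22568 × 10^12 m
(a) a = (rₚ + rₐ)/2 = 3.79445 × 10^12 m ≈ 25.36 AU
(b) e = (rₐ − rₚ)/(rₐ + rₚ) = (6.86245 × 10^12) / (7.58891 × 10^12) = 0.904274

Final answer:
(a) a = 25.36 AU
(b) e = 0.9043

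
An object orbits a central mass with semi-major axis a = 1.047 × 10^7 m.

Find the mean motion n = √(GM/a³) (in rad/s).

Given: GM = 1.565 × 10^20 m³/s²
a = 1.047 × 10^7 m
GM = 1.565 × 10^20 m³/s²
a³ = 1.14773 × 10^21 m³
GM/a³ = (1.565 × 10^20) / (1.14773 × 10^21) = 0.136356 s⁻²
n = √(GM/a³) = 0.369264 rad/s ≈ 0.3693 rad/s

Final answer: n = 0.3693 rad/s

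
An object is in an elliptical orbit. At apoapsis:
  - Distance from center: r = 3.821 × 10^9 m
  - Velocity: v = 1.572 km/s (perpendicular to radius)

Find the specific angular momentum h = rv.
r = 3.821 × 10^9 m
v = 1.572 km/s = 1572 m/s
h = rv = 3.821 × 10^9 × 1572 = 6.00661 × 10^12 m²/s ≈ 6.007 × 10^12 m²/s

Final answer: h = 6.007 × 10^12 m²/s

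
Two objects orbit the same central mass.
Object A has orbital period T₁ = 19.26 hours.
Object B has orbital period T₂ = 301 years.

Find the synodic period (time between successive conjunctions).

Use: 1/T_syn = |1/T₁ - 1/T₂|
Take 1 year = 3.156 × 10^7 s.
T₁ = 19.26 hours = 69336 s
T₂ = 301 years = 9.49956 × 10^9 s
1/T₁ = 1.44225 × 10^-5 s⁻¹
1/T₂ = 1.05268 × 10^-10 s⁻¹
|1/T₁ − 1/T₂| = 1.44224 × 10^-5 s⁻¹
T_syn = 1 / |1/T₁ − 1/T₂| = 69336.5 s ≈ 19.26 hours

Final answer: T_syn = 19.26 hours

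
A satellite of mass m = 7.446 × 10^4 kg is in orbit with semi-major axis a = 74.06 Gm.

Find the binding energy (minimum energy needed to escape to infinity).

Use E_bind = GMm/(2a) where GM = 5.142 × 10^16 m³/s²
a = 74.06 Gm = 7.406 × 10^10 m
GM = 5.142 × 10^16 m³/s²
m = 7.446 × 10^4 kg
GMm = 5.142 × 10^16 × 74460 = 3.82873 × 10^21 m³·kg/s²
2a = 1.4812 × 10^11 m
E_bind = GMm/(2a) = 2.58489 × 10^10 J ≈ 25.85 GJ

Final answer: 25.85 GJ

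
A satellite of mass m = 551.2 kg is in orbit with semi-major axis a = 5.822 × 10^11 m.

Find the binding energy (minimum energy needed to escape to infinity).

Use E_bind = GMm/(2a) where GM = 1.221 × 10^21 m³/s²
a = 5.822 × 10^11 m
GM = 1.221 × 10^21 m³/s²
m = 551.2 kg
GMm = 1.221 × 10^21 × 551.2 = 6.73015 × 10^23 m³·kg/s²
2a = 1.1644 × 10^12 m
E_bind = GMm/(2a) = 5.77993 × 10^11 J ≈ 578 GJ

Final answer: 578 GJ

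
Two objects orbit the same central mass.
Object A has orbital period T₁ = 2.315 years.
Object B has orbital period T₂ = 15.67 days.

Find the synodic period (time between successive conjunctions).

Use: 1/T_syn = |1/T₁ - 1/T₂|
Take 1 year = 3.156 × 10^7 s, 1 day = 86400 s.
T₁ = 2.315 years = 7.30614 × 10^7 s
T₂ = 15.67 days = 1.35389 × 10^6 s
1/T₁ = 1.36871 × 10^-8 s⁻¹
1/T₂ = 7.38614 × 10^-7 s⁻¹
|1/T₁ − 1/T₂| = 7.24926 × 10^-7 s⁻¹
T_syn = 1 / |1/T₁ − 1/T₂| = 1.37945 × 10^6 s ≈ 15.97 days

Final answer: T_syn = 15.97 days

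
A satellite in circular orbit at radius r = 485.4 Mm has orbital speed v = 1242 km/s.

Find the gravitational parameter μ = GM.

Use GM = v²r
r = 485.4 Mm = 4.854 × 10^8 m
v = 1242 km/s = 1.242 × 10^6 m/s
v² = 1.54256 × 10^12 m²/s²
GM = v²r = 1.54256 × 10^12 × 4.854 × 10^8 = 7.48761 × 10^20 m³/s²
GM ≈ 7.488 × 10^20 m³/s²

Final answer: GM = 7.488 × 10^20 m³/s²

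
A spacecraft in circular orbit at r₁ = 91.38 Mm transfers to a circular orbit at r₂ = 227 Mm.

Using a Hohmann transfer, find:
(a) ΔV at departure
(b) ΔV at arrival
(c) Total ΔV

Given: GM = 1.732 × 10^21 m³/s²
r₁ = 91.38 Mm = 9.138 × 10^7 m
r₂ = 227 Mm = 2.27 × 10^8 m
GM = 1.732 × 10^21 m³/s²
Transfer ellipse: a_t = (r₁ + r₂)/2 = 1.5919 × 10^8 m
Circular speed at r₁: v₁ = √(GM/r₁) = 4.3536 × 10^6 m/s
Transfer speed at r₁ (periapsis): v₁ₜ = √(GM(2/r₁ − 1/a_t)) = 5.1988 × 10^6 m/s
(a) ΔV₁ = v₁ₜ − v₁ = 845205 m/s ≈ 845.2 km/s
Circular speed at r₂: v₂ = √(GM/r₂) = 2.76224 × 10^6 m/s
Transfer speed at r₂ (apoapsis): v₂ₜ = √(GM(2/r₂ − 1/a_t)) = 2.0928 × 10^6 m/s
(b) ΔV₂ = v₂ − v₂ₜ = 669433 m/s ≈ 669.4 km/s
(c) ΔV_total = ΔV₁ + ΔV₂ = 1.51464 × 10^6 m/s ≈ 1515 km/s

Final answer:
(a) ΔV₁ = 845.2 km/s
(b) ΔV₂ = 669.4 km/s
(c) ΔV_total = 1515 km/s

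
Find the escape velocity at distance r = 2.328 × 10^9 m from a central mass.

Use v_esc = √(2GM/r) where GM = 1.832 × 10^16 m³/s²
r = 2.328 × 10^9 m
GM = 1.832 × 10^16 m³/s²
2GM/r = 2 × (1.832 × 10^16) / (2.328 × 10^9) = 1.57388 × 10^7 m²/s²
v_esc = √(2GM/r) = 3967.22 m/s ≈ 3.967 km/s

Final answer: 3.967 km/s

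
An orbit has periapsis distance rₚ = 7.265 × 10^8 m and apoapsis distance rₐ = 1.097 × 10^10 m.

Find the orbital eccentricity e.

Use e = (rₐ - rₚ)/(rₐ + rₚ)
rₚ = 7.265 × 10^8 m
rₐ = 1.097 × 10^10 m
rₐ − rₚ = 1.02435 × 10^10 m
rₐ + rₚ = 1.16965 × 10^10 m
e = (rₐ − rₚ)/(rₐ + rₚ) = 0.875775

Final answer: e = 0.8758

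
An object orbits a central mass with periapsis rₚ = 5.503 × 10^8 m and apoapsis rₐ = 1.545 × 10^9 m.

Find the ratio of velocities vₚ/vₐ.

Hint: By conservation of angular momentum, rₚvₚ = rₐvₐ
rₚ = 5.503 × 10^8 m
rₐ = 1.545 × 10^9 m
rₚvₚ = rₐvₐ  ⇒  vₚ/vₐ = rₐ/rₚ
vₚ/vₐ = (1.545 × 10^9) / (5.503 × 10^8) = 2.80756

Final answer: vₚ/vₐ = 2.808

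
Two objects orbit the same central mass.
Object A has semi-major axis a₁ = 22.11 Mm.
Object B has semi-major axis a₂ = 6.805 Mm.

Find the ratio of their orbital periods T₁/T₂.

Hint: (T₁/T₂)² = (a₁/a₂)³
a₁ = 22.11 Mm = 2.211 × 10^7 m
a₂ = 6.805 Mm = 6.805 × 10^6 m
a₁/a₂ = 3.24908
T₁/T₂ = (a₁/a₂)^(3/2) = (3.24908)^1.5 = 5.85654

Final answer: T₁/T₂ = 5.857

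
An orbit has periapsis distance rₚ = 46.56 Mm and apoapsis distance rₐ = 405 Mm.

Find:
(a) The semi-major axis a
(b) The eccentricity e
rₚ = 46.56 Mm = 4.656 × 10^7 m
rₐ = 405 Mm = 4.05 × 10^8 m
(a) a = (rₚ + rₐ)/2 = 2.2578 × 10^8 m ≈ 225.8 Mm
(b) e = (rₐ − rₚ)/(rₐ + rₚ) = (3.5844 × 10^8) / (4.5156 × 10^8) = 0.793782

Final answer:
(a) a = 225.8 Mm
(b) e = 0.7938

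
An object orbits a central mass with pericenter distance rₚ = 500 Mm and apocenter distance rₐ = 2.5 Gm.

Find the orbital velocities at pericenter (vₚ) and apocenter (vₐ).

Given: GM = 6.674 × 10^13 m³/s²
rₚ = 500 Mm = 5 × 10^8 m
rₐ = 2.5 Gm = 2.5 × 10^9 m
GM = 6.674 × 10^13 m³/s²
a = (rₚ + rₐ)/2 = 1.5 × 10^9 m
Vis-viva: v² = GM (2/r − 1/a)
vₚ² = 6.674 × 10^13 × (4 × 10^-9 − 6.66667 × 10^-10) = 222467 m²/s²
vₚ = 471.664 m/s ≈ 471.7 m/s
vₐ² = 6.674 × 10^13 × (8 × 10^-10 − 6.66667 × 10^-10) = 8898.67 m²/s²
vₐ = 94.3327 m/s ≈ 94.33 m/s

Final answer: vₚ = 471.7 m/s, vₐ = 94.33 m/s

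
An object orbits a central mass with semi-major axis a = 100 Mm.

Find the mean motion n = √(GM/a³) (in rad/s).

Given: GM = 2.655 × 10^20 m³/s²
a = 100 Mm = 1 × 10^8 m
GM = 2.655 × 10^20 m³/s²
a³ = 1 × 10^24 m³
GM/a³ = (2.655 × 10^20) / (1 × 10^24) = 0.0002655 s⁻²
n = √(GM/a³) = 0.0162942 rad/s ≈ 0.01629 rad/s

Final answer: n = 0.01629 rad/s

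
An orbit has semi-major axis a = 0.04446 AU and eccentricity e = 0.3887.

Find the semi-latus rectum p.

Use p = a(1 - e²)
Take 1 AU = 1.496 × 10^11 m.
a = 0.04446 AU = 6.65122 × 10^9 m
e = 0.3887,  e² = 0.151088,  1 − e² = 0.848912
p = a(1 − e²) = 6.65122 × 10^9 m × 0.848912 = 5.6463 × 10^9 m ≈ 0.03774 AU

Final answer: p = 0.03774 AU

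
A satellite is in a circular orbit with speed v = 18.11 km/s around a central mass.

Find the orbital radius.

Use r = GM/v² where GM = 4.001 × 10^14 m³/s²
v = 18.11 km/s = 18110 m/s
GM = 4.001 × 10^14 m³/s²
v² = 3.27972 × 10^8 m²/s²
r = GM/v² = (4.001 × 10^14) / (3.27972 × 10^8) = 1.21992 × 10^6 m ≈ 1.22 × 10^6 m

Final answer: 1.22 × 10^6 m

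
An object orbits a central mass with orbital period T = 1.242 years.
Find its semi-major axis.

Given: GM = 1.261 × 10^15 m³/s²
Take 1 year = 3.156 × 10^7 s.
T = 1.242 years = 3.91975 × 10^7 s
GM = 1.261 × 10^15 m³/s²
Kepler's third law: a³ = GM T² / (4π²)
T² = 1.53645 × 10^15 s²
a³ = (1.261 × 10^15) × (1.53645 × 10^15) / (4π²) = 4.90764 × 10^28 m³
a = (a³)^(1/3) = 3.66121 × 10^9 m ≈ 3.661 Gm

Final answer: 3.661 Gm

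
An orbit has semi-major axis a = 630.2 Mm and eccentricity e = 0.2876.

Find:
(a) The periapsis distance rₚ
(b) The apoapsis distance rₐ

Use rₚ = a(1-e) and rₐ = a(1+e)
a = 630.2 Mm = 6.302 × 10^8 m
e = 0.2876:  1 − e = 0.7124,  1 + e = 1.2876
(a) rₚ = a(1 − e) = 6.302 × 10^8 m × 0.7124 = 4.48954 × 10^8 m ≈ 449 Mm
(b) rₐ = a(1 + e) = 6.302 × 10^8 m × 1.2876 = 8.11446 × 10^8 m ≈ 811.4 Mm

Final answer:
(a) rₚ = 449 Mm
(b) rₐ = 811.4 Mm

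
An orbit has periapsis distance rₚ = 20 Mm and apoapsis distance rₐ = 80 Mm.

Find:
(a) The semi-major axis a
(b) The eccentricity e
rₚ = 20 Mm = 2 × 10^7 m
rₐ = 80 Mm = 8 × 10^7 m
(a) a = (rₚ + rₐ)/2 = 5 × 10^7 m ≈ 50 Mm
(b) e = (rₐ − rₚ)/(rₐ + rₚ) = (6 × 10^7) / (1 × 10^8) = 0.6

Final answer:
(a) a = 50 Mm
(b) e = 0.6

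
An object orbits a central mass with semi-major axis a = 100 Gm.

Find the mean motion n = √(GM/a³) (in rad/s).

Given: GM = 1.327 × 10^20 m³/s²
a = 100 Gm = 1 × 10^11 m
GM = 1.327 × 10^20 m³/s²
a³ = 1 × 10^33 m³
GM/a³ = (1.327 × 10^20) / (1 × 10^33) = 1.327 × 10^-13 s⁻²
n = √(GM/a³) = 3.6428 × 10^-7 rad/s ≈ 3.643 × 10^-7 rad/s

Final answer: n = 3.643 × 10^-7 rad/s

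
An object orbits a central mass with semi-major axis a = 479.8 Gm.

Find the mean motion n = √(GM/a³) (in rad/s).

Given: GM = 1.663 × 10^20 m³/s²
a = 479.8 Gm = 4.798 × 10^11 m
GM = 1.663 × 10^20 m³/s²
a³ = 1.10454 × 10^35 m³
GM/a³ = (1.663 × 10^20) / (1.10454 × 10^35) = 1.50561 × 10^-15 s⁻²
n = √(GM/a³) = 3.88021 × 10^-8 rad/s ≈ 3.88 × 10^-8 rad/s

Final answer: n = 3.88 × 10^-8 rad/s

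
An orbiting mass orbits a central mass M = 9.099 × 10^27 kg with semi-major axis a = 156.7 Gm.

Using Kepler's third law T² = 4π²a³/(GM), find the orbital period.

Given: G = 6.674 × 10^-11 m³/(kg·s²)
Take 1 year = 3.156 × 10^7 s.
M = 9.099 × 10^27 kg
GM = G × M = 6.674 × 10^-11 × 9.099 × 10^27 = 6.07267 × 10^17 m³/s²
a = 156.7 Gm = 1.567 × 10^11 m
a³ = 3.84775 × 10^33 m³
T = 2π √(a³/GM) = 2π √((3.84775 × 10^33) / (6.07267 × 10^17)) = 2π × 7.96001 × 10^7 s
T = 5.00142 × 10^8 s ≈ 15.85 years

Final answer: 15.85 years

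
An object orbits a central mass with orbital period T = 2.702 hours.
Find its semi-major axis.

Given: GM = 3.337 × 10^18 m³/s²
T = 2.702 hours = 9727.2 s
GM = 3.337 × 10^18 m³/s²
Kepler's third law: a³ = GM T² / (4π²)
T² = 9.46184 × 10^7 s²
a³ = (3.337 × 10^18) × (9.46184 × 10^7) / (4π²) = 7.99783 × 10^24 m³
a = (a³)^(1/3) = 1.99982 × 10^8 m ≈ 200 Mm

Final answer: 200 Mm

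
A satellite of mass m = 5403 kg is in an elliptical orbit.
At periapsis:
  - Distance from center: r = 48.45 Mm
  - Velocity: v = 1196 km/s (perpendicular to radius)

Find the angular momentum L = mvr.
r = 48.45 Mm = 4.845 × 10^7 m
v = 1196 km/s = 1.196 × 10^6 m/s
vr = 1.196 × 10^6 × 4.845 × 10^7 = 5.79462 × 10^13 m²/s
L = m × vr = 5403 × 5.79462 × 10^13 = 3.13083 × 10^17 kg·m²/s ≈ 3.131 × 10^17 kg·m²/s

Final answer: L = 3.131 × 10^17 kg·m²/s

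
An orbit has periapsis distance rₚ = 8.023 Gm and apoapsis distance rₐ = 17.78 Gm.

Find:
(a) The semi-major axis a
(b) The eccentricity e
rₚ = 8.023 Gm = 8.023 × 10^9 m
rₐ = 17.78 Gm = 1.778 × 10^10 m
(a) a = (rₚ + rₐ)/2 = 1.29015 × 10^10 m ≈ 12.9 Gm
(b) e = (rₐ − rₚ)/(rₐ + rₚ) = (9.757 × 10^9) / (2.5803 × 10^10) = 0.378134

Final answer:
(a) a = 12.9 Gm
(b) e = 0.3781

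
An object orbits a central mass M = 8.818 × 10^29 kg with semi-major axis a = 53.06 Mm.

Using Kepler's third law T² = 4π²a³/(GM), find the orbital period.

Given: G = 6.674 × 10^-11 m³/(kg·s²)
M = 8.818 × 10^29 kg
GM = G × M = 6.674 × 10^-11 × 8.818 × 10^29 = 5.88513 × 10^19 m³/s²
a = 53.06 Mm = 5.306 × 10^7 m
a³ = 1.49383 × 10^23 m³
T = 2π √(a³/GM) = 2π √((1.49383 × 10^23) / (5.88513 × 10^19)) = 2π × 50.3817 s
T = 316.557 s ≈ 5.276 minutes

Final answer: 5.276 minutes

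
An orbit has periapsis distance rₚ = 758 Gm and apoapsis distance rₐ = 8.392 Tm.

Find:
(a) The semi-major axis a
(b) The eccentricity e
rₚ = 758 Gm = 7.58 × 10^11 m
rₐ = 8.392 Tm = 8.392 × 10^12 m
(a) a = (rₚ + rₐ)/2 = 4.575 × 10^12 m ≈ 4.575 Tm
(b) e = (rₐ − rₚ)/(rₐ + rₚ) = (7.634 × 10^12) / (9.15 × 10^12) = 0.834317

Final answer:
(a) a = 4.575 Tm
(b) e = 0.8343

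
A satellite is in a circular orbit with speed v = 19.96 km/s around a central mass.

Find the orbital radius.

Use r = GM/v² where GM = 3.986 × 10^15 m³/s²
v = 19.96 km/s = 19960 m/s
GM = 3.986 × 10^15 m³/s²
v² = 3.98402 × 10^8 m²/s²
r = GM/v² = (3.986 × 10^15) / (3.98402 × 10^8) = 1.0005 × 10^7 m ≈ 10 Mm

Final answer: 10 Mm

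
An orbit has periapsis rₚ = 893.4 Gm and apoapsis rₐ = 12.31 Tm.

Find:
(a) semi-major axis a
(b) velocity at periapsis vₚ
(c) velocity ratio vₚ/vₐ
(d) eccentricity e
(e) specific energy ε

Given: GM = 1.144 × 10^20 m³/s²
rₚ = 893.4 Gm = 8.934 × 10^11 m
rₐ = 12.31 Tm = 1.231 × 10^13 m
GM = 1.144 × 10^20 m³/s²
a = (rₚ + rₐ)/2 = 6.6017 × 10^12 m
e = (rₐ − rₚ)/(rₐ + rₚ) = (1.14166 × 10^13) / (1.32034 × 10^13) = 0.864671
(a) a = 6.6017 × 10^12 m ≈ 6.602 Tm
(b) vₚ² = GM (2/rₚ − 1/a) = 1.144 × 10^20 × (2.23864 × 10^-12 − 1.51476 × 10^-13) = 2.38771 × 10^8 m²/s²;  vₚ = 15452.2 m/s ≈ 15.45 km/s
(c) vₚ/vₐ = rₐ/rₚ (angular momentum) = (1.231 × 10^13) / (8.934 × 10^11) = 13.7788 ≈ 13.78
(d) e = 0.864671 ≈ 0.8647
(e) 2a = 1.32034 × 10^13 m;  ε = −GM/(2a) = -8.66443 × 10^6 J/kg ≈ -8.664 MJ/kg

Final answer:
(a) semi-major axis a = 6.602 Tm
(b) velocity at periapsis vₚ = 15.45 km/s
(c) velocity ratio vₚ/vₐ = 13.78
(d) eccentricity e = 0.8647
(e) specific energy ε = -8.664 MJ/kg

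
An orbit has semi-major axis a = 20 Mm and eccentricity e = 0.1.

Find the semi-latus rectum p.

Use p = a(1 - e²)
a = 20 Mm = 2 × 10^7 m
e = 0.1,  e² = 0.01,  1 − e² = 0.99
p = a(1 − e²) = 2 × 10^7 m × 0.99 = 1.98 × 10^7 m ≈ 19.8 Mm

Final answer: p = 19.8 Mm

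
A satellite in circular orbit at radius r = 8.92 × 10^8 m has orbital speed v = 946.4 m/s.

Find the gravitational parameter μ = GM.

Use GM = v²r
r = 8.92 × 10^8 m
v = 946.4 m/s
v² = 895673 m²/s²
GM = v²r = 895673 × 8.92 × 10^8 = 7.9894 × 10^14 m³/s²
GM ≈ 7.989 × 10^14 m³/s²

Final answer: GM = 7.989 × 10^14 m³/s²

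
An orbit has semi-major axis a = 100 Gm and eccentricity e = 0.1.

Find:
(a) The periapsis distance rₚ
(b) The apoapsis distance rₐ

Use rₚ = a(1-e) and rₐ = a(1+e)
a = 100 Gm = 1 × 10^11 m
e = 0.1:  1 − e = 0.9,  1 + e = 1.1
(a) rₚ = a(1 − e) = 1 × 10^11 m × 0.9 = 9 × 10^10 m ≈ 90 Gm
(b) rₐ = a(1 + e) = 1 × 10^11 m × 1.1 = 1.1 × 10^11 m ≈ 110 Gm

Final answer:
(a) rₚ = 90 Gm
(b) rₐ = 110 Gm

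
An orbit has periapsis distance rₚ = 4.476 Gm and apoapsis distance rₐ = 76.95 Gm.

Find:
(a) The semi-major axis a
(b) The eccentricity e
rₚ = 4.476 Gm = 4.476 × 10^9 m
rₐ = 76.95 Gm = 7.695 × 10^10 m
(a) a = (rₚ + rₐ)/2 = 4.0713 × 10^10 m ≈ 40.71 Gm
(b) e = (rₐ − rₚ)/(rₐ + rₚ) = (7.2474 × 10^10) / (8.1426 × 10^10) = 0.89006

Final answer:
(a) a = 40.71 Gm
(b) e = 0.8901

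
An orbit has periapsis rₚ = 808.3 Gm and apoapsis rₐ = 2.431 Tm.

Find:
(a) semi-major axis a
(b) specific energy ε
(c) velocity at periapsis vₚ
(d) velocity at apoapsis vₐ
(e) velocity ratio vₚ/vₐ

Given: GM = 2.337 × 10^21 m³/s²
rₚ = 808.3 Gm = 8.083 × 10^11 m
rₐ = 2.431 Tm = 2.431 × 10^12 m
GM = 2.337 × 10^21 m³/s²
a = (rₚ + rₐ)/2 = 1.61965 × 10^12 m
e = (rₐ − rₚ)/(rₐ + rₚ) = (1.6227 × 10^12) / (3.2393 × 10^12) = 0.500942
(a) a = 1.61965 × 10^12 m ≈ 1.62 Tm
(b) 2a = 3.2393 × 10^12 m;  ε = −GM/(2a) = -7.21452 × 10^8 J/kg ≈ -721.5 MJ/kg
(c) vₚ² = GM (2/rₚ − 1/a) = 2.337 × 10^21 × (2.47433 × 10^-12 − 6.17417 × 10^-13) = 4.3396 × 10^9 m²/s²;  vₚ = 65875.7 m/s ≈ 65.88 km/s
(d) vₐ² = GM (2/rₐ − 1/a) = 2.337 × 10^21 × (8.22707 × 10^-13 − 6.17417 × 10^-13) = 4.79761 × 10^8 m²/s²;  vₐ = 21903.5 m/s ≈ 21.9 km/s
(e) vₚ/vₐ = rₐ/rₚ (angular momentum) = (2.431 × 10^12) / (8.083 × 10^11) = 3.00755 ≈ 3.008

Final answer:
(a) semi-major axis a = 1.62 Tm
(b) specific energy ε = -721.5 MJ/kg
(c) velocity at periapsis vₚ = 65.88 km/s
(d) velocity at apoapsis vₐ = 21.9 km/s
(e) velocity ratio vₚ/vₐ = 3.008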